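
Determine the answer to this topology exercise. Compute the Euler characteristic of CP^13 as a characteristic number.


For any closed oriented manifold, <e(TM),[M]> = chi(M).
chi(CP^13) = 13+1 = 14

14


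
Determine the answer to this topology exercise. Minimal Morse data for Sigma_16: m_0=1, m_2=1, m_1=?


A perfect Morse function has m_k = b_k.
For Sigma_16: b_0=1, b_1=2g=32, b_2=1.
Saddles m_1 = 2g = 32

32


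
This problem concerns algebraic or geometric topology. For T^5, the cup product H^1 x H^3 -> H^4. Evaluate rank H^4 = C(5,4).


Cup product: H^p x H^q -> H^{p+q}; here p+q = 1+3 = 4.
rank H^k(T^n) = C(n,k).
C(5,4) = 5

5


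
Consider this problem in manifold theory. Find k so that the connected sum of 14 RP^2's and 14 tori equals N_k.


Since a >= 1, the sum is non-orientable; each T^2 can be replaced by RP^2 # RP^2 (since T^2#RP^2 = 3RP^2).
Total crosscaps k = 14 + 2*14 = 42.
Check via chi: chi = 14*1 + 14*0 - (14+14-1)*2 = -40 = 2 - k = -40. Consistent.

42


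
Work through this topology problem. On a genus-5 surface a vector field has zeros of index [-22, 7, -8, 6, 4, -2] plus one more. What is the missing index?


Poincare-Hopf: sum of indices = chi(M).
chi(Sigma_5) = 2 - 2*5 = -8.
Sum of known indices = -15.
x = chi - (sum known) = -8 - (-15) = 7

7


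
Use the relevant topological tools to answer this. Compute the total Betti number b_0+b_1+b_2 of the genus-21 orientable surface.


For Sigma_21: b_0 = 1, b_1 = 2g = 42, b_2 = 1.
Total = 1 + 42 + 1 = 44

44


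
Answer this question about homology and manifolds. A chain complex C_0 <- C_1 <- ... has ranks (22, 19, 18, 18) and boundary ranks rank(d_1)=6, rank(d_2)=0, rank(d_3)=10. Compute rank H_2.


rank H_k = rank(ker d_k) - rank(im d_{k+1}).
rank(ker d_2) = rank(C_2) - rank(d_2) = 18 - 0 = 18.
rank(im d_{2+1}) = 10.
rank H_2 = 18 - 10 = 8

8


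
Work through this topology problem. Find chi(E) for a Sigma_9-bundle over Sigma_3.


For a fiber bundle F -> E -> B (with CW structure): chi(E) = chi(B) * chi(F).
chi(Sigma_3) = -4, chi(Sigma_9) = -16.
chi(E) = (-4) * (-16) = 64

64


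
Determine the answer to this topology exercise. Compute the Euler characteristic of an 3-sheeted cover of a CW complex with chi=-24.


For a finite covering: chi(E) = (number of sheets) * chi(B).
chi(E) = 3 * (-24) = -72

-72


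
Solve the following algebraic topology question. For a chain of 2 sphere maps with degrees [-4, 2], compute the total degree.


Degree is multiplicative: deg(composition) = product of degrees.
= (-4) * (2) = -8

-8


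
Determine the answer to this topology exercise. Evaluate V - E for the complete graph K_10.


K_10: V = 10, E = C(10,2) = 45.
chi = V - E = 10 - 45 = -35

-35


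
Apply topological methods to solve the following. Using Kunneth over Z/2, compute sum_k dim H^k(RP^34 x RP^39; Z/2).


dim H^*(RP^n; Z/2) = n+1 (one Z/2 in each degree 0..n).
Total Betti number is multiplicative.
Total = (34+1) * (39+1) = 35 * 40 = 1400

1400


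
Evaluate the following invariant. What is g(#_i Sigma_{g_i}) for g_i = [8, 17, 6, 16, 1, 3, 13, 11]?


Genus is additive under connected sum of orientable surfaces.
g = 8 + 17 + 6 + 16 + 1 + 3 + 13 + 11 = 75

75


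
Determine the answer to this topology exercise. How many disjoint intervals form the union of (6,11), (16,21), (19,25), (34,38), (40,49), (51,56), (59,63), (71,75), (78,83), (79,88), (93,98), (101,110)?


Sort and merge overlapping open intervals.
Merged: (6,11), (16,25), (34,38), (40,49), (51,56), (59,63), (71,75), (78,88), (93,98), (101,110).
Number of components = 10

10


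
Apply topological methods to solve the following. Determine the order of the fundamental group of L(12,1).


pi_1(L(p,q)) = Z/pZ for any q coprime to p.
|pi_1(L(12,1))| = 12

12


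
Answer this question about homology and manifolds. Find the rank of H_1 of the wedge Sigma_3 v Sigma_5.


For a wedge: H_1(A v B) = H_1(A) + H_1(B).
b_1(Sigma_3) = 6, b_1(Sigma_5) = 10.
b_1 = 6 + 10 = 16

16


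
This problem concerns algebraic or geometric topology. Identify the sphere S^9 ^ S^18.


S^m ^ S^n = S^{m+n}.
k = 9 + 18 = 27

27


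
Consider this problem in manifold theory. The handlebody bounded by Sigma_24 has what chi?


A genus-g handlebody deformation retracts to a wedge of g circles.
chi(vee_g S^1) = 1 - g.
chi(H_24) = 1 - 24 = -23

-23


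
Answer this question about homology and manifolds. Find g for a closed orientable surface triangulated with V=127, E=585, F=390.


chi = V - E + F = 127 - 585 + 390 = -68
For orientable closed surface: chi = 2 - 2g, so g = (2 - chi)/2.
g = (2 - (-68)) / 2 = 70 / 2 = 35

35


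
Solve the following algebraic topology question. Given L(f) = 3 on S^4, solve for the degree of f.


L(f) = 1 + (-1)^4 deg(f) on S^4.
3 = 1 + (-1)^4 * deg(f)
(-1)^4 * deg(f) = 2
deg(f) = 2

2


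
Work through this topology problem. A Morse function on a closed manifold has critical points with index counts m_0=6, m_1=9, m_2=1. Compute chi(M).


Morse theory: chi(M) = sum_k (-1)^k m_k where m_k = #(index-k critical points).
= (6) + (-9) + (1) = -2

-2


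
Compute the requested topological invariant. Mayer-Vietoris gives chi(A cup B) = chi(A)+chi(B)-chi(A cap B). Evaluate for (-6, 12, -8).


chi(A cup B) = chi(A) + chi(B) - chi(A cap B)
= -6 + (12) - (-8)
= 14

14


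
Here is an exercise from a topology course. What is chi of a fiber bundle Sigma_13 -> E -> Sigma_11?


For a fiber bundle F -> E -> B (with CW structure): chi(E) = chi(B) * chi(F).
chi(Sigma_11) = -20, chi(Sigma_13) = -24.
chi(E) = (-20) * (-24) = 480

480


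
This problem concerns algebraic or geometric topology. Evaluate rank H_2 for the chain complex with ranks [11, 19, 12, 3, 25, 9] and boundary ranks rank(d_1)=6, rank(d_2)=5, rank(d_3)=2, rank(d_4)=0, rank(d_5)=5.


rank H_k = rank(ker d_k) - rank(im d_{k+1}).
rank(ker d_2) = rank(C_2) - rank(d_2) = 12 - 5 = 7.
rank(im d_{2+1}) = 2.
rank H_2 = 7 - 2 = 5

5


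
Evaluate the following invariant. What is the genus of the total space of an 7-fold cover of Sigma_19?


For an n-sheeted cover: chi(E) = n * chi(B).
chi(Sigma_19) = 2 - 2*19 = -36.
chi(E) = 7 * (-36) = -252.
genus(E) = (2 - chi(E))/2 = (2 - (-252))/2 = 254/2 = 127

127


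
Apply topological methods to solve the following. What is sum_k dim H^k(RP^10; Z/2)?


H^k(RP^10; Z/2) = Z/2 for each 0 <= k <= 10.
Total dimension = 10 + 1 = 11

11


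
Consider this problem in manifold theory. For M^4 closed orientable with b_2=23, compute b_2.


Poincare duality for closed orientable n-manifolds: b_k = b_{n-k}.
Here n = 4, so b_2 = b_2 = 23

23


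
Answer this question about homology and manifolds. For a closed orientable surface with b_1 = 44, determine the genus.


For a closed orientable surface: b_1 = 2g.
44 = 2g
g = 44 / 2 = 22

22


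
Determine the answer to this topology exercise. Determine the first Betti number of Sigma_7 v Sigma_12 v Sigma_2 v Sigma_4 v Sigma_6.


For a wedge X v Y: reduced H_k(X v Y) = H_k(X) + H_k(Y).
Each Sigma_g contributes b_1 = 2g.
b_1 = 14 + 24 + 4 + 8 + 12 = 62

62


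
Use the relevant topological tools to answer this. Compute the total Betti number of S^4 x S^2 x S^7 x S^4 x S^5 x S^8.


Total Betti number is multiplicative under products.
Each S^d (d>=1) has total Betti number 2.
There are 6 sphere factors.
Total = 2^6 = 64

64


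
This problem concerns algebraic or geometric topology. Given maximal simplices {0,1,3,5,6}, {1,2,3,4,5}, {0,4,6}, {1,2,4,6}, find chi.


Enumerate all faces; f-vector: f_0=7, f_1=20, f_2=23, f_3=11, f_4=2.
chi = sum (-1)^k f_k = 1

1


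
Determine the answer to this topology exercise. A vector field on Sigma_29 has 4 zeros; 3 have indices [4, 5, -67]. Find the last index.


Poincare-Hopf: sum of indices = chi(M).
chi(Sigma_29) = 2 - 2*29 = -56.
Sum of known indices = -58.
x = chi - (sum known) = -56 - (-58) = 2

2


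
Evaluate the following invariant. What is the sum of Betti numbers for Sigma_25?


For Sigma_25: b_0 = 1, b_1 = 2g = 50, b_2 = 1.
Total = 1 + 50 + 1 = 52

52


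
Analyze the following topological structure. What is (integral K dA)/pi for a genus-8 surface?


Gauss-Bonnet: integral K dA = 2*pi*chi(M).
chi(Sigma_8) = 2 - 2*8 = -14.
(integral K dA)/pi = 2*chi = 2*(-14) = -28

-28


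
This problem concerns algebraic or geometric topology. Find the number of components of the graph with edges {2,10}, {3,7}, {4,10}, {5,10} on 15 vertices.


Run DFS/union-find over 15 vertices.
V = 15, E = 4.
Number of components = 11

11


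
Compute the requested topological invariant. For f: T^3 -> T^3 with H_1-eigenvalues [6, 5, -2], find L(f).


For a torus self-map: L(f) = det(I - A) where A acts on H_1.
L(f) = (1-6) * (1-5) * (1--2) = -5 * -4 * 3 = 60

60


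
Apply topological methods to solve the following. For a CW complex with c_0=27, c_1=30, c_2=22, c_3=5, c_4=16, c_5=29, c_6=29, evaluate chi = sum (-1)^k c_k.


chi = sum_k (-1)^k c_k.
= (-1)^0*27 + (-1)^1*30 + (-1)^2*22 + (-1)^3*5 + (-1)^4*16 + (-1)^5*29 + (-1)^6*29
= (27) + (-30) + (22) + (-5) + (16) + (-29) + (29)
= 30

30


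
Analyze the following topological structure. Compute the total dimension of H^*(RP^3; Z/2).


H^k(RP^3; Z/2) = Z/2 for each 0 <= k <= 3.
Total dimension = 3 + 1 = 4

4


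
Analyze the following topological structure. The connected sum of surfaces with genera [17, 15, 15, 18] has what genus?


Genus is additive under connected sum of orientable surfaces.
g = 17 + 15 + 15 + 18 = 65

65


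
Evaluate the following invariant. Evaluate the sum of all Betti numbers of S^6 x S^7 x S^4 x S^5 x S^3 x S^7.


Total Betti number is multiplicative under products.
Each S^d (d>=1) has total Betti number 2.
There are 6 sphere factors.
Total = 2^6 = 64

64


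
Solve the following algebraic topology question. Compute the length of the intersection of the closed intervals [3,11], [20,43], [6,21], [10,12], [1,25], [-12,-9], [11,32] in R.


Intersection = [max(a_i), min(b_i)] = [20, -9].
Since 20 > -9, the intersection is empty.
Length = 0

0


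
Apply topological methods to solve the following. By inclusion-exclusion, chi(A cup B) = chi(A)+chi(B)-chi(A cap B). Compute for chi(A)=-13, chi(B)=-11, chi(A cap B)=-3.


chi(A cup B) = chi(A) + chi(B) - chi(A cap B)
= -13 + (-11) - (-3)
= -21

-21


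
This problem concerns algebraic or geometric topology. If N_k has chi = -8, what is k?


chi = 2 - k for closed non-orientable surfaces with k crosscaps.
-8 = 2 - k
k = 2 - (-8) = 10

10


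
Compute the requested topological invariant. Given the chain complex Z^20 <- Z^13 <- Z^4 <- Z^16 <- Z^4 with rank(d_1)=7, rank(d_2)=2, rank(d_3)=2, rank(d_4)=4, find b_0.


rank H_k = rank(ker d_k) - rank(im d_{k+1}).
rank(ker d_0) = rank(C_0) - rank(d_0) = 20 - 0 = 20.
rank(im d_{0+1}) = 7.
rank H_0 = 20 - 7 = 13

13


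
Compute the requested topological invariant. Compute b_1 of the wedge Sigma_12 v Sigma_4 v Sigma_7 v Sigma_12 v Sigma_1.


For a wedge X v Y: reduced H_k(X v Y) = H_k(X) + H_k(Y).
Each Sigma_g contributes b_1 = 2g.
b_1 = 24 + 8 + 14 + 24 + 2 = 72

72


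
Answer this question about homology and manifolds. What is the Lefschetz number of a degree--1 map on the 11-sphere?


On S^11: L(f) = tr(f_0*) + (-1)^11 tr(f_11*) = 1 + (-1)^11 * deg(f).
L(f) = 1 + (-1)^11 * -1 = 1 + 1 = 2

2


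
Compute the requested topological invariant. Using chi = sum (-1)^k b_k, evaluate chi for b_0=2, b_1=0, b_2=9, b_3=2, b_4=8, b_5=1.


chi = sum_k (-1)^k b_k.
= (2) + (0) + (9) + (-2) + (8) + (-1)
= 16

16


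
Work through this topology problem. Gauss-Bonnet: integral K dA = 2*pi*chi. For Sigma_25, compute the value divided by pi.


Gauss-Bonnet: integral K dA = 2*pi*chi(M).
chi(Sigma_25) = 2 - 2*25 = -48.
(integral K dA)/pi = 2*chi = 2*(-48) = -96

-96


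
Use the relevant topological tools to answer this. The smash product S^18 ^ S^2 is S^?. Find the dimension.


S^m ^ S^n = S^{m+n}.
k = 18 + 2 = 20

20


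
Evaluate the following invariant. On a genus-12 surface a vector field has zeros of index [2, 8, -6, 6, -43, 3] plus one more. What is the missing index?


Poincare-Hopf: sum of indices = chi(M).
chi(Sigma_12) = 2 - 2*12 = -22.
Sum of known indices = -30.
x = chi - (sum known) = -22 - (-30) = 8

8


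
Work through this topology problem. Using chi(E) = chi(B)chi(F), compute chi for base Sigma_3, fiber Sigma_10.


For a fiber bundle F -> E -> B (with CW structure): chi(E) = chi(B) * chi(F).
chi(Sigma_3) = -4, chi(Sigma_10) = -18.
chi(E) = (-4) * (-18) = 72

72


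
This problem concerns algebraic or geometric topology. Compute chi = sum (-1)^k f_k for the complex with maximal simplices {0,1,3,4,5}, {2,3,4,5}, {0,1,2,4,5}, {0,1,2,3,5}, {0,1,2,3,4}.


Enumerate all faces; f-vector: f_0=6, f_1=15, f_2=20, f_3=15, f_4=4.
chi = sum (-1)^k f_k = 0

0


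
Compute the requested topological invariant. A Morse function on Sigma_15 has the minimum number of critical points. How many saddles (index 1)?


A perfect Morse function has m_k = b_k.
For Sigma_15: b_0=1, b_1=2g=30, b_2=1.
Saddles m_1 = 2g = 30

30


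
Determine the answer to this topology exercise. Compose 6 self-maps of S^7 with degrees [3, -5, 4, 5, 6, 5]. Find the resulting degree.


Degree is multiplicative: deg(composition) = product of degrees.
= (3) * (-5) * (4) * (5) * (6) * (5) = -9000

-9000


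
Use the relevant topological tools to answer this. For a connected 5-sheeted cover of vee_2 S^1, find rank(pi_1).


Nielsen-Schreier: an index-n subgroup of F_r is free of rank 1 + n(r-1).
Equivalently: chi(cover) = n*chi(base); chi(vee_r S^1) = 1 - 2 = -1.
chi(E) = 5*(-1) = -5; rank = 1 - chi(E) = 1 - (-5) = 6.
rank = 1 + 5*(2-1) = 1 + 5 = 6

6


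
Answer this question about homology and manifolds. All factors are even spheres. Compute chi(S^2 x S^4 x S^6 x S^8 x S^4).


chi is multiplicative: chi(X x Y) = chi(X) chi(Y).
Each even-dim sphere has chi = 2. There are 5 factors.
chi = 2^5 = 32

32


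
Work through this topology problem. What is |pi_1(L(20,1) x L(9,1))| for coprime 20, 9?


pi_1(X x Y) = pi_1(X) x pi_1(Y).
pi_1(L(20,1)) = Z/20, pi_1(L(9,1)) = Z/9.
|Z/20 x Z/9| = 20 * 9 = 180

180


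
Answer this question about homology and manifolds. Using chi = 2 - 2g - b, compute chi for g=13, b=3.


For a compact orientable surface with genus g and b boundary components: chi = 2 - 2g - b.
chi = 2 - 2*13 - 3 = 2 - 26 - 3 = -27

-27


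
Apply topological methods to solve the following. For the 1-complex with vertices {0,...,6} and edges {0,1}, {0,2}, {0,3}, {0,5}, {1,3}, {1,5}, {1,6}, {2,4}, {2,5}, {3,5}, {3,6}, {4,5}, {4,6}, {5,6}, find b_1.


b_1 = E - V + (number of components).
E = 14, V = 7, components = 1.
b_1 = 14 - 7 + 1 = 8

8


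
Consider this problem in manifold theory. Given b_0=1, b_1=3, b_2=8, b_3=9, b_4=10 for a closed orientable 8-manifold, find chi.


By Poincare duality b_k = b_{8-k}, so full Betti numbers: b_0=1, b_1=3, b_2=8, b_3=9, b_4=10, b_5=9, b_6=8, b_7=3, b_8=1.
chi = sum (-1)^k b_k = 4

4


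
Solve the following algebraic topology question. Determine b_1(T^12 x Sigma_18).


pi_1(A x B) = pi_1(A) x pi_1(B); rank of abelianization = b_1.
b_1(T^12) = 12, b_1(Sigma_18) = 2*18 = 36.
b_1(product) = 12 + 36 = 48

48


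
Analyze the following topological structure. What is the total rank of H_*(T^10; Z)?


b_k(T^10) = C(10,k), so the sum over k is sum_k C(10,k) = 2^10.
Total = 2^10 = 1024

1024


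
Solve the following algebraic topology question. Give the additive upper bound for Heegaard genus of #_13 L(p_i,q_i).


Heegaard genus satisfies g(A#B) <= g(A) + g(B).
Each lens space has g = 1.
Upper bound: 13 * 1 = 13

13


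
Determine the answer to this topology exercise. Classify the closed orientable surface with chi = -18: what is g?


chi = 2 - 2g for closed orientable surfaces.
-18 = 2 - 2g
2g = 2 - (-18) = 20
g = 10

10


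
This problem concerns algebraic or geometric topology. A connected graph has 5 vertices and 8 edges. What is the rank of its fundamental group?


For a connected graph: rank(pi_1) = b_1 = E - V + 1 = 1 - chi.
chi = V - E = 5 - 8 = -3.
rank = 1 - (-3) = 8 - 5 + 1 = 4

4


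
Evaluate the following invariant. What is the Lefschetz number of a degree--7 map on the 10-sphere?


On S^10: L(f) = tr(f_0*) + (-1)^10 tr(f_10*) = 1 + (-1)^10 * deg(f).
L(f) = 1 + (-1)^10 * -7 = 1 + -7 = -6

-6


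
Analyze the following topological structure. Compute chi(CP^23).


CP^23 has one cell in each even dimension 0, 2, ..., 2*23 (23+1 cells total).
All cells are even-dimensional, so chi = number of cells.
chi = 23 + 1 = 24

24


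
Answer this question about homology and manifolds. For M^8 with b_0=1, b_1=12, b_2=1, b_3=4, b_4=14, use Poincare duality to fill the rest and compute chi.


By Poincare duality b_k = b_{8-k}, so full Betti numbers: b_0=1, b_1=12, b_2=1, b_3=4, b_4=14, b_5=4, b_6=1, b_7=12, b_8=1.
chi = sum (-1)^k b_k = -14

-14


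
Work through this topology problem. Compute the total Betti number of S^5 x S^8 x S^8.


Total Betti number is multiplicative under products.
Each S^d (d>=1) has total Betti number 2.
There are 3 sphere factors.
Total = 2^3 = 8

8


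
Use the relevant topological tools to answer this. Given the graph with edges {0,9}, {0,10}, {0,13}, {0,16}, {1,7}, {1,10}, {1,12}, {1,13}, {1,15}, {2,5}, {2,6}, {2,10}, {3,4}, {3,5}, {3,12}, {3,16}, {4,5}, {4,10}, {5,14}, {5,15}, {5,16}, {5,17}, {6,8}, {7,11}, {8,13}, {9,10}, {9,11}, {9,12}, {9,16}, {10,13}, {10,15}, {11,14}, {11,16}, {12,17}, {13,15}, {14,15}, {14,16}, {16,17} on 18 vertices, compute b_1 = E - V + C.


b_1 = E - V + (number of components).
E = 38, V = 18, components = 1.
b_1 = 38 - 18 + 1 = 21

21


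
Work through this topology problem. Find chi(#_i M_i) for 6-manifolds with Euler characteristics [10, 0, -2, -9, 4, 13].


For n-manifolds: chi(A#B) = chi(A) + chi(B) - chi(S^6).
chi(S^6) = 1 + (-1)^6 = 2.
chi(#) = (sum chi_i) - (6-1)*chi(S^6) = 16 - 5*2 = 6

6


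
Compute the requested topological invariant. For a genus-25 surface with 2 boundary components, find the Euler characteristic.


For a compact orientable surface with genus g and b boundary components: chi = 2 - 2g - b.
chi = 2 - 2*25 - 2 = 2 - 50 - 2 = -50

-50


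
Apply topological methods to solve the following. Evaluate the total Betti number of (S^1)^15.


b_k(T^15) = C(15,k), so the sum over k is sum_k C(15,k) = 2^15.
Total = 2^15 = 32768

32768


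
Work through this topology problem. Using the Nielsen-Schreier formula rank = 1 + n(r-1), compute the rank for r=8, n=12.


Nielsen-Schreier: an index-n subgroup of F_r is free of rank 1 + n(r-1).
Equivalently: chi(cover) = n*chi(base); chi(vee_r S^1) = 1 - 8 = -7.
chi(E) = 12*(-7) = -84; rank = 1 - chi(E) = 1 - (-84) = 85.
rank = 1 + 12*(8-1) = 1 + 84 = 85

85


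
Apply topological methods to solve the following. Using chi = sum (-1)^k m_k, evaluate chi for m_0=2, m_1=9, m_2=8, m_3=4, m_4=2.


Morse theory: chi(M) = sum_k (-1)^k m_k where m_k = #(index-k critical points).
= (2) + (-9) + (8) + (-4) + (2) = -1

-1


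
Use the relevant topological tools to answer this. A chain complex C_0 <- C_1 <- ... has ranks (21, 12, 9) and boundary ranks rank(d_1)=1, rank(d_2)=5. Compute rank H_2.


rank H_k = rank(ker d_k) - rank(im d_{k+1}).
rank(ker d_2) = rank(C_2) - rank(d_2) = 9 - 5 = 4.
rank(im d_{2+1}) = 0.
rank H_2 = 4 - 0 = 4

4


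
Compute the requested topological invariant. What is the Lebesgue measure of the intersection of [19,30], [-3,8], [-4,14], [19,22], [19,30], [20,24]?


Intersection = [max(a_i), min(b_i)] = [20, 8].
Since 20 > 8, the intersection is empty.
Length = 0

0


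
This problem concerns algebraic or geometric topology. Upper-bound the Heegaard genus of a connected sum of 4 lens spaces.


Heegaard genus satisfies g(A#B) <= g(A) + g(B).
Each lens space has g = 1.
Upper bound: 4 * 1 = 4

4


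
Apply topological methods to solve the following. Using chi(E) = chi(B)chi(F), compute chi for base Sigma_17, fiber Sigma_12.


For a fiber bundle F -> E -> B (with CW structure): chi(E) = chi(B) * chi(F).
chi(Sigma_17) = -32, chi(Sigma_12) = -22.
chi(E) = (-32) * (-22) = 704

704


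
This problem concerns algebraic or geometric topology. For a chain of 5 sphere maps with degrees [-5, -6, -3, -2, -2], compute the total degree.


Degree is multiplicative: deg(composition) = product of degrees.
= (-5) * (-6) * (-3) * (-2) * (-2) = -360

-360


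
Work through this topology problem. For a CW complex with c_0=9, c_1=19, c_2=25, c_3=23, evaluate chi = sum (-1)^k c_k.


chi = sum_k (-1)^k c_k.
= (-1)^0*9 + (-1)^1*19 + (-1)^2*25 + (-1)^3*23
= (9) + (-19) + (25) + (-23)
= -8

-8


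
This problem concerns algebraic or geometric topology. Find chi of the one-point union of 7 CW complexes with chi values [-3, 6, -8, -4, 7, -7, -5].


chi(A v B) = chi(A) + chi(B) - 1 (one point identified).
For 7 spaces: chi = (sum chi_i) - (7 - 1).
sum = -14; chi = -14 - 6 = -20

-20


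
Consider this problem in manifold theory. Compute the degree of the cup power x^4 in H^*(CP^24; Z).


|x| = 2 in H^*(CP^n).
|x^4| = 4 * |x| = 4 * 2 = 8

8


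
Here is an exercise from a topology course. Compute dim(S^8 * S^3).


Join of spheres: S^m * S^n = S^{m+n+1}.
dim = 8 + 3 + 1 = 12

12


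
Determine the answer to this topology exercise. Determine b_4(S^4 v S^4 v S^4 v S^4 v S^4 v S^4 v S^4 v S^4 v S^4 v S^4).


For a wedge of spheres, H_k (k>0) is free on one generator per sphere of dimension k.
Spheres of dimension 4: count = 10.
b_4 = 10

10


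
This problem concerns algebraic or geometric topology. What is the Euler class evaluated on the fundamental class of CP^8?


For any closed oriented manifold, <e(TM),[M]> = chi(M).
chi(CP^8) = 8+1 = 9

9


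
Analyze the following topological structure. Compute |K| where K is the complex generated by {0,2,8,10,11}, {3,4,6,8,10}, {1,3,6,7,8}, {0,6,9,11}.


Each maximal simplex on m vertices has 2^m - 1 nonempty faces.
Take the union (dedupe shared faces).
Total distinct faces = 94

94


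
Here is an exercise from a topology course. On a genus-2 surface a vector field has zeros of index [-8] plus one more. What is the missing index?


Poincare-Hopf: sum of indices = chi(M).
chi(Sigma_2) = 2 - 2*2 = -2.
Sum of known indices = -8.
x = chi - (sum known) = -2 - (-8) = 6

6


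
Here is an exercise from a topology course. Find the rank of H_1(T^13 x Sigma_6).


pi_1(A x B) = pi_1(A) x pi_1(B); rank of abelianization = b_1.
b_1(T^13) = 13, b_1(Sigma_6) = 2*6 = 12.
b_1(product) = 13 + 12 = 25

25


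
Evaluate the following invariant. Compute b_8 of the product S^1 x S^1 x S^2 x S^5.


Each S^d has Poincare polynomial 1 + t^d.
The product S^1 x S^1 x S^2 x S^5 has Poincare polynomial prod(1+t^d_i).
Expanding: b_0=1, b_1=2, b_2=2, b_3=2, b_4=1, b_5=1, b_6=2, b_7=2, b_8=2, b_9=1.
b_8 = 2

2


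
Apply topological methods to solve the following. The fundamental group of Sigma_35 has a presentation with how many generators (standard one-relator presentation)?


Standard presentation: pi_1(Sigma_g) = <a_1,b_1,...,a_g,b_g | [a_1,b_1]...[a_g,b_g] = 1>.
Number of generators = 2g = 2*35 = 70

70


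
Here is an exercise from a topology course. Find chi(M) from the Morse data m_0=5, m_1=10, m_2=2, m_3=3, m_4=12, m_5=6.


Morse theory: chi(M) = sum_k (-1)^k m_k where m_k = #(index-k critical points).
= (5) + (-10) + (2) + (-3) + (12) + (-6) = 0

0


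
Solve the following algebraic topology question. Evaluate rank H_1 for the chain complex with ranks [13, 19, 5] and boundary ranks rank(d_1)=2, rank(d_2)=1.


rank H_k = rank(ker d_k) - rank(im d_{k+1}).
rank(ker d_1) = rank(C_1) - rank(d_1) = 19 - 2 = 17.
rank(im d_{1+1}) = 1.
rank H_1 = 17 - 1 = 16

16


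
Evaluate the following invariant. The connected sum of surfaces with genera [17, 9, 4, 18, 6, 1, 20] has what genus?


Genus is additive under connected sum of orientable surfaces.
g = 17 + 9 + 4 + 18 + 6 + 1 + 20 = 75

75


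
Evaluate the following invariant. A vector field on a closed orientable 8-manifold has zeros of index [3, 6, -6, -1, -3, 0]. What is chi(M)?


Poincare-Hopf: chi(M) = sum of indices of zeros.
chi = (3) + (6) + (-6) + (-1) + (-3) + (0) = -1

-1


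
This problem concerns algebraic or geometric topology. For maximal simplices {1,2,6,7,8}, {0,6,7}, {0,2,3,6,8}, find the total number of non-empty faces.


Each maximal simplex on m vertices has 2^m - 1 nonempty faces.
Take the union (dedupe shared faces).
Total distinct faces = 57

57


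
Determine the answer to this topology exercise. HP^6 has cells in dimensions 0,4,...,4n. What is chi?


HP^6 has one cell in each dimension 0, 4, ..., 4*6 (6+1 cells, all even-dim).
chi = 6 + 1 = 7

7


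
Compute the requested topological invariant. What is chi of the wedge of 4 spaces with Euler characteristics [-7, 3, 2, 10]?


chi(A v B) = chi(A) + chi(B) - 1 (one point identified).
For 4 spaces: chi = (sum chi_i) - (4 - 1).
sum = 8; chi = 8 - 3 = 5

5


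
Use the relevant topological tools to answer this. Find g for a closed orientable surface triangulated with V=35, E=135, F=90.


chi = V - E + F = 35 - 135 + 90 = -10
For orientable closed surface: chi = 2 - 2g, so g = (2 - chi)/2.
g = (2 - (-10)) / 2 = 12 / 2 = 6

6


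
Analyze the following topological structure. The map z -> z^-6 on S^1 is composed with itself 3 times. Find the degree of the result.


deg(f) = -6. Degree is multiplicative: deg(f^3) = (deg f)^3.
deg(f^3) = (-6)^3 = -216

-216


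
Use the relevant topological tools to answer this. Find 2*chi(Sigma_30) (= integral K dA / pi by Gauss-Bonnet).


Gauss-Bonnet: integral K dA = 2*pi*chi(M).
chi(Sigma_30) = 2 - 2*30 = -58.
(integral K dA)/pi = 2*chi = 2*(-58) = -116

-116


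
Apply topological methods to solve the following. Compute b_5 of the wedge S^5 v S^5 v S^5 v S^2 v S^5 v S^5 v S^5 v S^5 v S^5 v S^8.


For a wedge of spheres, H_k (k>0) is free on one generator per sphere of dimension k.
Spheres of dimension 5: count = 8.
b_5 = 8

8


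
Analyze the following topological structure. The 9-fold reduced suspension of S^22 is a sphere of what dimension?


Each suspension raises dimension by 1: Sigma S^n = S^{n+1}.
Sigma^9 S^22 = S^{22+9} = S^31

31


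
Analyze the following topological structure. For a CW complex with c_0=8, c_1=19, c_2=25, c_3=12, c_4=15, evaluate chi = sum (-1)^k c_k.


chi = sum_k (-1)^k c_k.
= (-1)^0*8 + (-1)^1*19 + (-1)^2*25 + (-1)^3*12 + (-1)^4*15
= (8) + (-19) + (25) + (-12) + (15)
= 17

17


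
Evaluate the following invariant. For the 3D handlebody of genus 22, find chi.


A genus-g handlebody deformation retracts to a wedge of g circles.
chi(vee_g S^1) = 1 - g.
chi(H_22) = 1 - 22 = -21

-21


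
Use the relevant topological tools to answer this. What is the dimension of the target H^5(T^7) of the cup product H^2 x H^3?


Cup product: H^p x H^q -> H^{p+q}; here p+q = 2+3 = 5.
rank H^k(T^n) = C(n,k).
C(7,5) = 21

21


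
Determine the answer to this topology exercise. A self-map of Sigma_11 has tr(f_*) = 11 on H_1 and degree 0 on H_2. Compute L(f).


L(f) = tr(f_0*) - tr(f_1*) + tr(f_2*).
= 1 - (11) + (0)
= -10

-10


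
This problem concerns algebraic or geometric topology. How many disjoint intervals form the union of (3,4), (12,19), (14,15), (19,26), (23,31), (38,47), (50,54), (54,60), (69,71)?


Sort and merge overlapping open intervals.
Merged: (3,4), (12,19), (19,31), (38,47), (50,54), (54,60), (69,71).
Number of components = 7

7


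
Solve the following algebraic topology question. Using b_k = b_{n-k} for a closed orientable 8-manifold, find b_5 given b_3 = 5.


Poincare duality for closed orientable n-manifolds: b_k = b_{n-k}.
Here n = 8, so b_5 = b_3 = 5

5


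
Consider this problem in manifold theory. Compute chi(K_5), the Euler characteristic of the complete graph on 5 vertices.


K_5: V = 5, E = C(5,2) = 10.
chi = V - E = 5 - 10 = -5

-5


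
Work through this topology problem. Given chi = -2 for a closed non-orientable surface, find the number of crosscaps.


chi = 2 - k for closed non-orientable surfaces with k crosscaps.
-2 = 2 - k
k = 2 - (-2) = 4

4


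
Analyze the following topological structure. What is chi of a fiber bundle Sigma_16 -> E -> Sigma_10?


For a fiber bundle F -> E -> B (with CW structure): chi(E) = chi(B) * chi(F).
chi(Sigma_10) = -18, chi(Sigma_16) = -30.
chi(E) = (-18) * (-30) = 540

540


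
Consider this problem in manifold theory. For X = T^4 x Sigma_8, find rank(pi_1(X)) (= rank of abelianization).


pi_1(A x B) = pi_1(A) x pi_1(B); rank of abelianization = b_1.
b_1(T^4) = 4, b_1(Sigma_8) = 2*8 = 16.
b_1(product) = 4 + 16 = 20

20


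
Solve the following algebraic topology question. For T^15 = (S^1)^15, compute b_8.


By the Kunneth formula, b_k(T^n) = C(n,k).
b_8(T^15) = C(15,8).
C(15,8) = 15!/(8!*7!) = 6435

6435


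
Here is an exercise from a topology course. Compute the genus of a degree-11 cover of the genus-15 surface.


For an n-sheeted cover: chi(E) = n * chi(B).
chi(Sigma_15) = 2 - 2*15 = -28.
chi(E) = 11 * (-28) = -308.
genus(E) = (2 - chi(E))/2 = (2 - (-308))/2 = 310/2 = 155

155


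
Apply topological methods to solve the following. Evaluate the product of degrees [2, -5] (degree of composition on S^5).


Degree is multiplicative: deg(composition) = product of degrees.
= (2) * (-5) = -10

-10


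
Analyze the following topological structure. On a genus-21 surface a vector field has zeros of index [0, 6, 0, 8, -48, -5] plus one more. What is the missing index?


Poincare-Hopf: sum of indices = chi(M).
chi(Sigma_21) = 2 - 2*21 = -40.
Sum of known indices = -39.
x = chi - (sum known) = -40 - (-39) = -1

-1


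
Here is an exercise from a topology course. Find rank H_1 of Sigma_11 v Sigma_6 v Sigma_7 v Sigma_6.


For a wedge X v Y: reduced H_k(X v Y) = H_k(X) + H_k(Y).
Each Sigma_g contributes b_1 = 2g.
b_1 = 22 + 12 + 14 + 12 = 60

60


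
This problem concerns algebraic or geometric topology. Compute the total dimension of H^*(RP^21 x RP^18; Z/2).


dim H^*(RP^n; Z/2) = n+1 (one Z/2 in each degree 0..n).
Total Betti number is multiplicative.
Total = (21+1) * (18+1) = 22 * 19 = 418

418


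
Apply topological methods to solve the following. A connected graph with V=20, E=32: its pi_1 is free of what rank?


For a connected graph: rank(pi_1) = b_1 = E - V + 1 = 1 - chi.
chi = V - E = 20 - 32 = -12.
rank = 1 - (-12) = 32 - 20 + 1 = 13

13


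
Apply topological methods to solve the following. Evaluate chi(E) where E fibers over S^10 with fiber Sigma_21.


chi(S^10) = 2 (n even), chi(Sigma_21) = 2 - 2*21 = -40.
chi(E) = 2 * (-40) = -80

-80


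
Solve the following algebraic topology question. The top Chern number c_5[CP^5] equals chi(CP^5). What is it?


For any closed oriented manifold, <e(TM),[M]> = chi(M).
chi(CP^5) = 5+1 = 6

6


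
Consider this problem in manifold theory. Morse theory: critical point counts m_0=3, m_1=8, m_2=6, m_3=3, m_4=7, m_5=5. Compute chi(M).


Morse theory: chi(M) = sum_k (-1)^k m_k where m_k = #(index-k critical points).
= (3) + (-8) + (6) + (-3) + (7) + (-5) = 0

0


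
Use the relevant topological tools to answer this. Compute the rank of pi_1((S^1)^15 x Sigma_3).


pi_1(A x B) = pi_1(A) x pi_1(B); rank of abelianization = b_1.
b_1(T^15) = 15, b_1(Sigma_3) = 2*3 = 6.
b_1(product) = 15 + 6 = 21

21


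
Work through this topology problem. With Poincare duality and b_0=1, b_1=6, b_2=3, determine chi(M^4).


By Poincare duality b_k = b_{4-k}, so full Betti numbers: b_0=1, b_1=6, b_2=3, b_3=6, b_4=1.
chi = sum (-1)^k b_k = -7

-7


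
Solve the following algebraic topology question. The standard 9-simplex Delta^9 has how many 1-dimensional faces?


Delta^9 has 9+1 vertices. A 1-face is a choice of 1+1 vertices.
f_1 = C(9+1, 1+1) = C(10,2) = 45

45


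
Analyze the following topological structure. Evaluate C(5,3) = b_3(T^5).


By the Kunneth formula, b_k(T^n) = C(n,k).
b_3(T^5) = C(5,3).
C(5,3) = 5!/(3!*2!) = 10

10


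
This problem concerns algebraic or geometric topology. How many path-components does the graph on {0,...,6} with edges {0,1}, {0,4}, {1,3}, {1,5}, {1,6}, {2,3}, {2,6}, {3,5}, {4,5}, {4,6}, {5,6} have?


Run DFS/union-find over 7 vertices.
V = 7, E = 11.
Number of components = 1

1


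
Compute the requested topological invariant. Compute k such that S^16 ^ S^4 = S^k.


S^m ^ S^n = S^{m+n}.
k = 16 + 4 = 20

20


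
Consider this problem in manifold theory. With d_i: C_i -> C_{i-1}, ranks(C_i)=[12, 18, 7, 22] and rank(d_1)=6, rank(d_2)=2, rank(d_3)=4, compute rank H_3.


rank H_k = rank(ker d_k) - rank(im d_{k+1}).
rank(ker d_3) = rank(C_3) - rank(d_3) = 22 - 4 = 18.
rank(im d_{3+1}) = 0.
rank H_3 = 18 - 0 = 18

18


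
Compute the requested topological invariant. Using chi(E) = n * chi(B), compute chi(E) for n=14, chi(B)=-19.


For a finite covering: chi(E) = (number of sheets) * chi(B).
chi(E) = 14 * (-19) = -266

-266


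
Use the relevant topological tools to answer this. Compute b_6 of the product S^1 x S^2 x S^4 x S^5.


Each S^d has Poincare polynomial 1 + t^d.
The product S^1 x S^2 x S^4 x S^5 has Poincare polynomial prod(1+t^d_i).
Expanding: b_0=1, b_1=1, b_2=1, b_3=1, b_4=1, b_5=2, b_6=2, b_7=2, b_8=1, b_9=1, b_10=1, b_11=1, b_12=1.
b_6 = 2

2


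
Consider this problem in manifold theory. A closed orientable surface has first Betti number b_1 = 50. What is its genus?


For a closed orientable surface: b_1 = 2g.
50 = 2g
g = 50 / 2 = 25

25


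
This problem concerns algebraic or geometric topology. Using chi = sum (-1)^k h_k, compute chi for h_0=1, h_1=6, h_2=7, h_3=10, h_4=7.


Handles of index k contribute (-1)^k to chi (same as CW cells).
chi = (1) + (-6) + (7) + (-10) + (7) = -1

-1


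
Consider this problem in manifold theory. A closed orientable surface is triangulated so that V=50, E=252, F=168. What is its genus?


chi = V - E + F = 50 - 252 + 168 = -34
For orientable closed surface: chi = 2 - 2g, so g = (2 - chi)/2.
g = (2 - (-34)) / 2 = 36 / 2 = 18

18


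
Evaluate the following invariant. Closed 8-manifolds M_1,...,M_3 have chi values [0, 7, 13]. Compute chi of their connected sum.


For n-manifolds: chi(A#B) = chi(A) + chi(B) - chi(S^8).
chi(S^8) = 1 + (-1)^8 = 2.
chi(#) = (sum chi_i) - (3-1)*chi(S^8) = 20 - 2*2 = 16

16


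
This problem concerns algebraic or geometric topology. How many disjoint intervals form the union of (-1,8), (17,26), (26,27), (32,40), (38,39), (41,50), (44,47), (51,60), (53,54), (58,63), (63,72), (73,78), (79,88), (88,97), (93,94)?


Sort and merge overlapping open intervals.
Merged: (-1,8), (17,26), (26,27), (32,40), (41,50), (51,63), (63,72), (73,78), (79,88), (88,97).
Number of components = 10

10


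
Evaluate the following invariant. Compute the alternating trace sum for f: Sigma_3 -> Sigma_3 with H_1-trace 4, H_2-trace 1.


L(f) = tr(f_0*) - tr(f_1*) + tr(f_2*).
= 1 - (4) + (1)
= -2

-2


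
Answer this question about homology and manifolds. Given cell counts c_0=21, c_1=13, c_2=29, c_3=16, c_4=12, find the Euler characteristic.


chi = sum_k (-1)^k c_k.
= (-1)^0*21 + (-1)^1*13 + (-1)^2*29 + (-1)^3*16 + (-1)^4*12
= (21) + (-13) + (29) + (-16) + (12)
= 33

33


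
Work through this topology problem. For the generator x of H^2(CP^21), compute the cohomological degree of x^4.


|x| = 2 in H^*(CP^n).
|x^4| = 4 * |x| = 4 * 2 = 8

8


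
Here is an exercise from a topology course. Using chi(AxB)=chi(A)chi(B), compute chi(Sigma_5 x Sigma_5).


chi(Sigma_5) = 2 - 2*5 = -8
chi(Sigma_5) = 2 - 2*5 = -8
chi(product) = (-8) * (-8) = 64

64


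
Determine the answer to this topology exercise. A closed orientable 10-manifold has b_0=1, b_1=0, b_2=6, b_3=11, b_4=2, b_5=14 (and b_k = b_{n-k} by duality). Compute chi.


By Poincare duality b_k = b_{10-k}, so full Betti numbers: b_0=1, b_1=0, b_2=6, b_3=11, b_4=2, b_5=14, b_6=2, b_7=11, b_8=6, b_9=0, b_10=1.
chi = sum (-1)^k b_k = -18

-18


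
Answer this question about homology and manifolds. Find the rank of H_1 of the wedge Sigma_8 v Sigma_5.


For a wedge: H_1(A v B) = H_1(A) + H_1(B).
b_1(Sigma_8) = 16, b_1(Sigma_5) = 10.
b_1 = 16 + 10 = 26

26


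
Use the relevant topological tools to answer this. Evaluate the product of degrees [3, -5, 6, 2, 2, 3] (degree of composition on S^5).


Degree is multiplicative: deg(composition) = product of degrees.
= (3) * (-5) * (6) * (2) * (2) * (3) = -1080

-1080


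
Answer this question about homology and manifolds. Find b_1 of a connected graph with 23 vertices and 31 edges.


For a connected graph: rank(pi_1) = b_1 = E - V + 1 = 1 - chi.
chi = V - E = 23 - 31 = -8.
rank = 1 - (-8) = 31 - 23 + 1 = 9

9


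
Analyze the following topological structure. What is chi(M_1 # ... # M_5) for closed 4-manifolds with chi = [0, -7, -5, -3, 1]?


For n-manifolds: chi(A#B) = chi(A) + chi(B) - chi(S^4).
chi(S^4) = 1 + (-1)^4 = 2.
chi(#) = (sum chi_i) - (5-1)*chi(S^4) = -14 - 4*2 = -22

-22


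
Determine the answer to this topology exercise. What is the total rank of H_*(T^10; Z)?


b_k(T^10) = C(10,k), so the sum over k is sum_k C(10,k) = 2^10.
Total = 2^10 = 1024

1024


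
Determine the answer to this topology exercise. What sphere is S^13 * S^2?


Join of spheres: S^m * S^n = S^{m+n+1}.
dim = 13 + 2 + 1 = 16

16


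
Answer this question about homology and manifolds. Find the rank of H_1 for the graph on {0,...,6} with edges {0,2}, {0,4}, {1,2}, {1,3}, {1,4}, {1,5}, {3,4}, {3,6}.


b_1 = E - V + (number of components).
E = 8, V = 7, components = 1.
b_1 = 8 - 7 + 1 = 2

2


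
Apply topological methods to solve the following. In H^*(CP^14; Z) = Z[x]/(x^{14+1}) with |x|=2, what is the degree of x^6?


|x| = 2 in H^*(CP^n).
|x^6| = 6 * |x| = 6 * 2 = 12

12


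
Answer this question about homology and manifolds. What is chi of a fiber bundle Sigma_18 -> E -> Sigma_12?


For a fiber bundle F -> E -> B (with CW structure): chi(E) = chi(B) * chi(F).
chi(Sigma_12) = -22, chi(Sigma_18) = -34.
chi(E) = (-22) * (-34) = 748

748


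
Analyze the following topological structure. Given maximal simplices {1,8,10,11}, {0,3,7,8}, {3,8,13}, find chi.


Enumerate all faces; f-vector: f_0=8, f_1=14, f_2=9, f_3=2.
chi = sum (-1)^k f_k = 1

1


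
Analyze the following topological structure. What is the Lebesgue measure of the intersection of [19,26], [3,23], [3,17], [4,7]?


Intersection = [max(a_i), min(b_i)] = [19, 7].
Since 19 > 7, the intersection is empty.
Length = 0

0


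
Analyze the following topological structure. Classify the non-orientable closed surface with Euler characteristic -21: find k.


chi = 2 - k for closed non-orientable surfaces with k crosscaps.
-21 = 2 - k
k = 2 - (-21) = 23

23


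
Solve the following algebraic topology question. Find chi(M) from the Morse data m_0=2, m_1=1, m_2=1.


Morse theory: chi(M) = sum_k (-1)^k m_k where m_k = #(index-k critical points).
= (2) + (-1) + (1) = 2

2


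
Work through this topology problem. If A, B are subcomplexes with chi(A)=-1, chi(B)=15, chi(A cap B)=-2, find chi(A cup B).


chi(A cup B) = chi(A) + chi(B) - chi(A cap B)
= -1 + (15) - (-2)
= 16

16


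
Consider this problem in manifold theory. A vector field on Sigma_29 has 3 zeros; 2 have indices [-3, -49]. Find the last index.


Poincare-Hopf: sum of indices = chi(M).
chi(Sigma_29) = 2 - 2*29 = -56.
Sum of known indices = -52.
x = chi - (sum known) = -56 - (-52) = -4

-4
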